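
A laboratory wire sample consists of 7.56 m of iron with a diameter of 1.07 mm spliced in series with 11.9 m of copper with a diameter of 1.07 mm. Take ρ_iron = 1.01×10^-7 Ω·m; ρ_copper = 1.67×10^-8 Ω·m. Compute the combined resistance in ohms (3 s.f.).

1.07 Ω

Segment 1: A = π(d/2)² = π(5.3500e-04 m)² = 8.992e-07 m²
R₁ = ρL/A = (1.01×10^-7)(7.56)/(8.992e-07) = 0.8492 Ω
R₂ = (1.67×10^-8)(11.9)/(8.992e-07) = 0.221 Ω
R = R₁ + R₂ = 1.07 Ω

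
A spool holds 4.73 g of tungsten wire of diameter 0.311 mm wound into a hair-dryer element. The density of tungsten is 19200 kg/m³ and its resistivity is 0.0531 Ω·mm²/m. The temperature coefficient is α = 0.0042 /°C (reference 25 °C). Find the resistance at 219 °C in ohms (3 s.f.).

ρ = 0.0531 Ω·mm²/m = 5.31×10^-8 Ω·m
A = π(d/2)² = π(1.5550e-04 m)² = 7.5964e-08 m²
L = m/(density·A) = 0.00473/(19200×7.5964e-08) = 3.243 m
R = ρL/A = (5.31×10^-8)(3.243)/(7.5964e-08) = 2.267 Ω
R(219 °C) = 2.267 × (1 + 0.0042×194) = 4.11 Ω

4.11 Ω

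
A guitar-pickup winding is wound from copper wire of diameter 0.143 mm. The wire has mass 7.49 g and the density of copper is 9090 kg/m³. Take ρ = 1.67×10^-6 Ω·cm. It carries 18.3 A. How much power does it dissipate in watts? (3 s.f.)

17900 W

ρ = 1.67×10^-6 Ω·cm = 1.67×10^-8 Ω·m
A = π(d/2)² = π(7.1500e-05 m)² = 1.6061e-08 m²
L = m/(density·A) = 0.00749/(9090×1.6061e-08) = 51.3 m
R = ρL/A = (1.67×10^-8)(51.3)/(1.6061e-08) = 53.35 Ω
P = I²R = (18.3)² × 53.35 = 17900 W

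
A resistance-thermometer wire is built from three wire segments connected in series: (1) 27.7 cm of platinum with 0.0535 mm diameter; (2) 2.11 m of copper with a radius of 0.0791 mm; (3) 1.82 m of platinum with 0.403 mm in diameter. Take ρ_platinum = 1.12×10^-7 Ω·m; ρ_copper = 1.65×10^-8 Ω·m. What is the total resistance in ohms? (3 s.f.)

Seg 1: A = π(d/2)² = π(2.6750e-05 m)² = 2.248e-09 m²
R_1 = (1.12×10^-7)(0.277)/(2.248e-09) = 13.8 Ω
Seg 2: A = πr² = π(7.9100e-05 m)² = 1.966e-08 m²
R_2 = (1.65×10^-8)(2.11)/(1.966e-08) = 1.771 Ω
Seg 3: A = π(d/2)² = π(2.0150e-04 m)² = 1.276e-07 m²
R_3 = (1.12×10^-7)(1.82)/(1.276e-07) = 1.598 Ω
R_total = R_1 + R_2 + R_3 = 17.2 Ω

17.2 Ω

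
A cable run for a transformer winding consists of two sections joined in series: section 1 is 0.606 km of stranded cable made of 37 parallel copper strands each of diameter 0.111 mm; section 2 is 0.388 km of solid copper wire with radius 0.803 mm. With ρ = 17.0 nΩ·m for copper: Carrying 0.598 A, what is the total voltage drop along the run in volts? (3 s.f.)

19.2 V

ρ = 17.0 nΩ·m = 1.70×10^-8 Ω·m
Section 1: A_strand = π(5.5500e-05)² = 9.677e-09 m²; R₁ = ρL/(N·A_s) = (1.70×10^-8)(606)/(37×9.677e-09) = 28.77 Ω
Section 2: A = πr² = π(8.0300e-04 m)² = 2.026e-06 m²
R₂ = (1.70×10^-8)(388)/(2.026e-06) = 3.256 Ω
R = R₁ + R₂ = 32.03 Ω
V = IR = 0.598 × 32.03 = 19.2 V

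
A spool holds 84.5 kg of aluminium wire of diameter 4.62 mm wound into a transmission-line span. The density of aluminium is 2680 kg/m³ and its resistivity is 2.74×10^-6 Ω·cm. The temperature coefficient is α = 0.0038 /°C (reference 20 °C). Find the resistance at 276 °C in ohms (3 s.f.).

6.06 Ω

ρ = 2.74×10^-6 Ω·cm = 2.74×10^-8 Ω·m
A = π(d/2)² = π(2.3100e-03 m)² = 1.6764e-05 m²
L = m/(density·A) = 84.5/(2680×1.6764e-05) = 1881 m
R = ρL/A = (2.74×10^-8)(1881)/(1.6764e-05) = 3.074 Ω
R(276 °C) = 3.074 × (1 + 0.0038×256) = 6.06 Ω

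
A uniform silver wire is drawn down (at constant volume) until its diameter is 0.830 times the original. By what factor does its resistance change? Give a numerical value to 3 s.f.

2.11

Volume constant ⇒ L' = L/r² with r = 0.83. R' = ρL'/A' = ρ(L/r²)/(πr²d₀²/4) = R/r⁴.
Factor = 2.11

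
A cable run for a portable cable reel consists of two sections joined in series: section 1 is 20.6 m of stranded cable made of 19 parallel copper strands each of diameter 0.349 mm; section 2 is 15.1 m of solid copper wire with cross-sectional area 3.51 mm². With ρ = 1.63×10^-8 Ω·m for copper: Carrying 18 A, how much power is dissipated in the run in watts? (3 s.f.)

82.6 W

Section 1: A_strand = π(1.7450e-04)² = 9.566e-08 m²; R₁ = ρL/(N·A_s) = (1.63×10^-8)(20.6)/(19×9.566e-08) = 0.1847 Ω
Section 2: A = 3.51 mm² = 3.510e-06 m²
R₂ = (1.63×10^-8)(15.1)/(3.510e-06) = 0.07012 Ω
R = R₁ + R₂ = 0.2549 Ω
P = I²R = (18)² × 0.2549 = 82.6 W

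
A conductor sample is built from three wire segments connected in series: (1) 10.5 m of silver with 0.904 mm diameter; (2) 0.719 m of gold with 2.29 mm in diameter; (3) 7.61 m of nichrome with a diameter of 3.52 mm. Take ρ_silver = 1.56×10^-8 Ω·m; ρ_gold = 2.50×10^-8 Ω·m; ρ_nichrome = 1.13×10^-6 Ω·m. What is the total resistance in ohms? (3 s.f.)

Seg 1: A = π(d/2)² = π(4.5200e-04 m)² = 6.418e-07 m²
R_1 = (1.56×10^-8)(10.5)/(6.418e-07) = 0.2552 Ω
Seg 2: A = π(d/2)² = π(1.1450e-03 m)² = 4.119e-06 m²
R_2 = (2.50×10^-8)(0.719)/(4.119e-06) = 0.004364 Ω
Seg 3: A = π(d/2)² = π(1.7600e-03 m)² = 9.731e-06 m²
R_3 = (1.13×10^-6)(7.61)/(9.731e-06) = 0.8837 Ω
R_total = R_1 + R_2 + R_3 = 1.14 Ω

1.14 Ω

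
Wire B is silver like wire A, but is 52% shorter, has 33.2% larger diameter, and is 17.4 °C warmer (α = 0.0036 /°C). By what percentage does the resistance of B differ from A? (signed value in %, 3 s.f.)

-71.3%

R ∝ ρL/d² with ρ ∝ (1+αΔT), so R_B/R_A = (1 − 52/100) × (1 + 33.2/100)⁻² × (1 + 0.0036×17.4)
= 0.48 × 0.5636 × 1.063 = 0.2875
(R_B − R_A)/R_A = 0.2875 − 1 = -71.3%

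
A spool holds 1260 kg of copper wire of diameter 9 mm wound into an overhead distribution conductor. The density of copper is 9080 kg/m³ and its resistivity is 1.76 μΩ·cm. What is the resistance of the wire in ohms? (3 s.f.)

0.603 Ω

ρ = 1.76 μΩ·cm = 1.76×10^-8 Ω·m
A = π(d/2)² = π(4.5000e-03 m)² = 6.3617e-05 m²
L = m/(density·A) = 1260/(9080×6.3617e-05) = 2181 m
R = ρL/A = (1.76×10^-8)(2181)/(6.3617e-05) = 0.603 Ω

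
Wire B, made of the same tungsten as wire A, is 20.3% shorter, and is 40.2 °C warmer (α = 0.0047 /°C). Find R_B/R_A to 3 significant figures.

R ∝ ρL/d² with ρ ∝ (1+αΔT), so R_B/R_A = (1 − 20.3/100) × (1 + 0.0047×40.2)
= 0.797 × 1.189 = 0.948

0.948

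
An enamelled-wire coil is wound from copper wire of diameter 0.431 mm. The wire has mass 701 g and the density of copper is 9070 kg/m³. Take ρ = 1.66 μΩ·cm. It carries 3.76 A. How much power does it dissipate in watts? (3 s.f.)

ρ = 1.66 μΩ·cm = 1.66×10^-8 Ω·m
A = π(d/2)² = π(2.1550e-04 m)² = 1.4590e-07 m²
L = m/(density·A) = 0.701/(9070×1.4590e-07) = 529.7 m
R = ρL/A = (1.66×10^-8)(529.7)/(1.4590e-07) = 60.27 Ω
P = I²R = (3.76)² × 60.27 = 852 W

852 W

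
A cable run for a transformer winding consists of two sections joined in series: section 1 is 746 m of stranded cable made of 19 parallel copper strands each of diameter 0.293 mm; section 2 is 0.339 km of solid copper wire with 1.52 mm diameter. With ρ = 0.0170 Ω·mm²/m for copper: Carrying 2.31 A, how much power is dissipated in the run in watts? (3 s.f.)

ρ = 0.0170 Ω·mm²/m = 1.70×10^-8 Ω·m
Section 1: A_strand = π(1.4650e-04)² = 6.743e-08 m²; R₁ = ρL/(N·A_s) = (1.70×10^-8)(746)/(19×6.743e-08) = 9.899 Ω
Section 2: A = π(d/2)² = π(7.6000e-04 m)² = 1.815e-06 m²
R₂ = (1.70×10^-8)(339)/(1.815e-06) = 3.176 Ω
R = R₁ + R₂ = 13.08 Ω
P = I²R = (2.31)² × 13.08 = 69.8 W

69.8 W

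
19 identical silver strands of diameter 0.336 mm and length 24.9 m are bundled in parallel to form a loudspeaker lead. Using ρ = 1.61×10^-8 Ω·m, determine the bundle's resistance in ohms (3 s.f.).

0.238 Ω

A_strand = π(1.6800e-04 m)² = 8.867e-08 m²
R_strand = ρL/A = (1.61×10^-8)(24.9)/(8.867e-08) = 4.521 Ω
R_total = R_strand/N = 4.521/19 = 0.238 Ω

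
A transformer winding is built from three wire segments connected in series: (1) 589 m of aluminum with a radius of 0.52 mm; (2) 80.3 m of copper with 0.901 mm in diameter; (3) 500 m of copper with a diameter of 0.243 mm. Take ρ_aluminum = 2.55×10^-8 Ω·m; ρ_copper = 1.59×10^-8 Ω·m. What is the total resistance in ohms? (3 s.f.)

191 Ω

Seg 1: A = πr² = π(5.2000e-04 m)² = 8.495e-07 m²
R_1 = (2.55×10^-8)(589)/(8.495e-07) = 17.68 Ω
Seg 2: A = π(d/2)² = π(4.5050e-04 m)² = 6.376e-07 m²
R_2 = (1.59×10^-8)(80.3)/(6.376e-07) = 2.003 Ω
Seg 3: A = π(d/2)² = π(1.2150e-04 m)² = 4.638e-08 m²
R_3 = (1.59×10^-8)(500)/(4.638e-08) = 171.4 Ω
R_total = R_1 + R_2 + R_3 = 191 Ω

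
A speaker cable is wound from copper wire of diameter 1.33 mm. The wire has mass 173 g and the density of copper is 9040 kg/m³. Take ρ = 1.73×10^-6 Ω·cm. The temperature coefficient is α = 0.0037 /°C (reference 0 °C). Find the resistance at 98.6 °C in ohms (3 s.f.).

ρ = 1.73×10^-6 Ω·cm = 1.73×10^-8 Ω·m
A = π(d/2)² = π(6.6500e-04 m)² = 1.3893e-06 m²
L = m/(density·A) = 0.173/(9040×1.3893e-06) = 13.77 m
R = ρL/A = (1.73×10^-8)(13.77)/(1.3893e-06) = 0.1715 Ω
R(98.6 °C) = 0.1715 × (1 + 0.0037×98.6) = 0.234 Ω

0.234 Ω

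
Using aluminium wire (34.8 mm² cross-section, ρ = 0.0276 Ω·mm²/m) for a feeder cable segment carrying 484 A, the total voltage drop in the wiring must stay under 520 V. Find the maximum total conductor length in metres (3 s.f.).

ρ = 0.0276 Ω·mm²/m = 2.76×10^-8 Ω·m
A = 34.8 mm² = 3.480e-05 m²
L_max = V_max·A/(1·ρI) = (520)(3.480e-05)/(2.76×10^-8×484) = 1350 m

1350 m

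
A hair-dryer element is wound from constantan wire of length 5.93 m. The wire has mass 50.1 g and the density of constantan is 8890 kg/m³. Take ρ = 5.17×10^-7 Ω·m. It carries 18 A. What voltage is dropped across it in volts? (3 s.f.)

58.1 V

A = m/(density·L) = 0.0501/(8890×5.93) = 9.5034e-07 m²
R = ρL/A = (5.17×10^-7)(5.93)/(9.5034e-07) = 3.226 Ω
V = IR = 18 × 3.226 = 58.1 V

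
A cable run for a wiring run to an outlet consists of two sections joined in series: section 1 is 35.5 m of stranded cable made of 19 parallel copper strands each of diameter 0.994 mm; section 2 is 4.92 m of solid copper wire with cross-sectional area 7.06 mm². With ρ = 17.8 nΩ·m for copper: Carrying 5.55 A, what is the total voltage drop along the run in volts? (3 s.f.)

0.307 V

ρ = 17.8 nΩ·m = 1.78×10^-8 Ω·m
Section 1: A_strand = π(4.9700e-04)² = 7.760e-07 m²; R₁ = ρL/(N·A_s) = (1.78×10^-8)(35.5)/(19×7.760e-07) = 0.04286 Ω
Section 2: A = 7.06 mm² = 7.060e-06 m²
R₂ = (1.78×10^-8)(4.92)/(7.060e-06) = 0.0124 Ω
R = R₁ + R₂ = 0.05526 Ω
V = IR = 5.55 × 0.05526 = 0.307 V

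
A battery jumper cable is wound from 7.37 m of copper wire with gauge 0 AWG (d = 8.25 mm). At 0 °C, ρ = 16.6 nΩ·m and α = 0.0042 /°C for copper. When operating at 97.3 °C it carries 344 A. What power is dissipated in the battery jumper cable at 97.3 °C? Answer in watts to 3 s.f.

ρ = 16.6 nΩ·m = 1.66×10^-8 Ω·m
A = π(8.25/2 mm)² = π(4.1250e-03 m)² = 5.346e-05 m²
R₍0₎ = ρL/A = (1.66×10^-8)(7.37)/(5.346e-05) = 0.002289 Ω
R₍97.3₎ = R₍0₎(1 + αΔT) = 0.002289 × (1 + 0.0042×97.3) = 0.003224 Ω
P = I²R = (344)² × 0.003224 = 382 W

382 W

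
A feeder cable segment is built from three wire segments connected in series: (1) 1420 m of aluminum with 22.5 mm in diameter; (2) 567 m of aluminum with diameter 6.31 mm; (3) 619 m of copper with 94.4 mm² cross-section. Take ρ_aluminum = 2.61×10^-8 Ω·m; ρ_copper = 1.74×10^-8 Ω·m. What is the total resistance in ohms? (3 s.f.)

Seg 1: A = π(d/2)² = π(1.1250e-02 m)² = 3.976e-04 m²
R_1 = (2.61×10^-8)(1420)/(3.976e-04) = 0.09321 Ω
Seg 2: A = π(d/2)² = π(3.1550e-03 m)² = 3.127e-05 m²
R_2 = (2.61×10^-8)(567)/(3.127e-05) = 0.4732 Ω
Seg 3: A = 94.4 mm² = 9.440e-05 m²
R_3 = (1.74×10^-8)(619)/(9.440e-05) = 0.1141 Ω
R_total = R_1 + R_2 + R_3 = 0.681 Ω

0.681 Ω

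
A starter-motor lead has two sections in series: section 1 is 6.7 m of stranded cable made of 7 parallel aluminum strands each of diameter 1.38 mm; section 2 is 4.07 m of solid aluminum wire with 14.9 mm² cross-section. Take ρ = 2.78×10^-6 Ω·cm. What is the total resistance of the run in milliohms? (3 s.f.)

ρ = 2.78×10^-6 Ω·cm = 2.78×10^-8 Ω·m
Section 1: A_strand = π(6.9000e-04)² = 1.496e-06 m²; R₁ = ρL/(N·A_s) = (2.78×10^-8)(6.7)/(7×1.496e-06) = 0.01779 Ω
Section 2: A = 14.9 mm² = 1.490e-05 m²
R₂ = (2.78×10^-8)(4.07)/(1.490e-05) = 0.007594 Ω
R = R₁ + R₂ = 25.4 mΩ

25.4 mΩ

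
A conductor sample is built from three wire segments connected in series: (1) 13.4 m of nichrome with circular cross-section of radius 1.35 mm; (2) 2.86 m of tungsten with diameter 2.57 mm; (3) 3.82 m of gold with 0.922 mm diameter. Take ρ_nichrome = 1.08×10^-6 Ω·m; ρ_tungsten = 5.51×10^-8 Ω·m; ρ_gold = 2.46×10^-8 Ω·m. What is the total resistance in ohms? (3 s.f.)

Seg 1: A = πr² = π(1.3500e-03 m)² = 5.726e-06 m²
R_1 = (1.08×10^-6)(13.4)/(5.726e-06) = 2.528 Ω
Seg 2: A = π(d/2)² = π(1.2850e-03 m)² = 5.187e-06 m²
R_2 = (5.51×10^-8)(2.86)/(5.187e-06) = 0.03038 Ω
Seg 3: A = π(d/2)² = π(4.6100e-04 m)² = 6.677e-07 m²
R_3 = (2.46×10^-8)(3.82)/(6.677e-07) = 0.1407 Ω
R_total = R_1 + R_2 + R_3 = 2.70 Ω

2.70 Ω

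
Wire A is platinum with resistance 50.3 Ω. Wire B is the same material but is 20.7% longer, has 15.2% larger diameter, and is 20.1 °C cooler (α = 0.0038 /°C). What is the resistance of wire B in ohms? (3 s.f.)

R ∝ ρL/d² with ρ ∝ (1+αΔT), so R_B/R_A = (1 + 20.7/100) × (1 + 15.2/100)⁻² × (1 − 0.0038×20.1)
= 1.207 × 0.7535 × 0.9236 = 0.84
R_B = 0.84 × 50.3 = 42.3 Ω

42.3 Ω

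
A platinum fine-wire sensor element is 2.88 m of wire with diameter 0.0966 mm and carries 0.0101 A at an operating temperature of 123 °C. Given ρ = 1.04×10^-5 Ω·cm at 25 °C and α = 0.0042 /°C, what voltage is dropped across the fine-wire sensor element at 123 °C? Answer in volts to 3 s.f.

0.583 V

ρ = 1.04×10^-5 Ω·cm = 1.04×10^-7 Ω·m
A = π(d/2)² = π(4.8300e-05 m)² = 7.329e-09 m²
R₍25₎ = ρL/A = (1.04×10^-7)(2.88)/(7.329e-09) = 40.87 Ω
R₍123₎ = R₍25₎(1 + αΔT) = 40.87 × (1 + 0.0042×98) = 57.69 Ω
V = IR = 0.0101 × 57.69 = 0.583 V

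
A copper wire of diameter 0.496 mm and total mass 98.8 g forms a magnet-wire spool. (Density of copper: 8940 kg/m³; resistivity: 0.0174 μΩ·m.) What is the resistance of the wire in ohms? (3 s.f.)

5.15 Ω

ρ = 0.0174 μΩ·m = 1.74×10^-8 Ω·m
A = π(d/2)² = π(2.4800e-04 m)² = 1.9322e-07 m²
L = m/(density·A) = 0.0988/(8940×1.9322e-07) = 57.2 m
R = ρL/A = (1.74×10^-8)(57.2)/(1.9322e-07) = 5.15 Ω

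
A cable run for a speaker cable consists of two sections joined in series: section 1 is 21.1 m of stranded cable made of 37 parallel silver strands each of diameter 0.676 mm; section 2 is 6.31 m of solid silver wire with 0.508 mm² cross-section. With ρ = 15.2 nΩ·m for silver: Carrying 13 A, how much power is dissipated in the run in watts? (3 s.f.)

36.0 W

ρ = 15.2 nΩ·m = 1.52×10^-8 Ω·m
Section 1: A_strand = π(3.3800e-04)² = 3.589e-07 m²; R₁ = ρL/(N·A_s) = (1.52×10^-8)(21.1)/(37×3.589e-07) = 0.02415 Ω
Section 2: A = 0.508 mm² = 5.080e-07 m²
R₂ = (1.52×10^-8)(6.31)/(5.080e-07) = 0.1888 Ω
R = R₁ + R₂ = 0.213 Ω
P = I²R = (13)² × 0.213 = 36.0 W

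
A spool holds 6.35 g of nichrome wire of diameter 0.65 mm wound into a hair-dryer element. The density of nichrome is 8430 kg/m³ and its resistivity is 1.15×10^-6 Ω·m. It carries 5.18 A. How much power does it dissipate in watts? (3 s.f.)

A = π(d/2)² = π(3.2500e-04 m)² = 3.3183e-07 m²
L = m/(density·A) = 0.00635/(8430×3.3183e-07) = 2.27 m
R = ρL/A = (1.15×10^-6)(2.27)/(3.3183e-07) = 7.867 Ω
P = I²R = (5.18)² × 7.867 = 211 W

211 W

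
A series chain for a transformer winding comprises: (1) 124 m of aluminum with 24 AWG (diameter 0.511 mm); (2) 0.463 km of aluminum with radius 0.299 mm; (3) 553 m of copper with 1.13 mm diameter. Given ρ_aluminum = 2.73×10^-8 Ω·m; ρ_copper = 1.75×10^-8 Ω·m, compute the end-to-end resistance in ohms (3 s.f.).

71.2 Ω

Seg 1: A = π(0.511/2 mm)² = π(2.5550e-04 m)² = 2.051e-07 m²
R_1 = (2.73×10^-8)(124)/(2.051e-07) = 16.51 Ω
Seg 2: A = πr² = π(2.9900e-04 m)² = 2.809e-07 m²
R_2 = (2.73×10^-8)(463)/(2.809e-07) = 45 Ω
Seg 3: A = π(d/2)² = π(5.6500e-04 m)² = 1.003e-06 m²
R_3 = (1.75×10^-8)(553)/(1.003e-06) = 9.65 Ω
R_total = R_1 + R_2 + R_3 = 71.2 Ω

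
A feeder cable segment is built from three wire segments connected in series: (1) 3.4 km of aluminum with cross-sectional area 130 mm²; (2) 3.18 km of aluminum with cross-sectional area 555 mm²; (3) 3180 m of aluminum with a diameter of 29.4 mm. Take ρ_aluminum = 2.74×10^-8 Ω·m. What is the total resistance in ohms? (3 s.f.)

Seg 1: A = 130 mm² = 1.300e-04 m²
R_1 = (2.74×10^-8)(3400)/(1.300e-04) = 0.7166 Ω
Seg 2: A = 555 mm² = 5.550e-04 m²
R_2 = (2.74×10^-8)(3180)/(5.550e-04) = 0.157 Ω
Seg 3: A = π(d/2)² = π(1.4700e-02 m)² = 6.789e-04 m²
R_3 = (2.74×10^-8)(3180)/(6.789e-04) = 0.1283 Ω
R_total = R_1 + R_2 + R_3 = 1.00 Ω

1.00 Ω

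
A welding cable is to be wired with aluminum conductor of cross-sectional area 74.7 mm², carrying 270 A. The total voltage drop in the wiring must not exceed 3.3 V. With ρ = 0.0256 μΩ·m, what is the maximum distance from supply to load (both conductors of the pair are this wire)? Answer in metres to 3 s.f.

17.8 m

ρ = 0.0256 μΩ·m = 2.56×10^-8 Ω·m
A = 74.7 mm² = 7.470e-05 m²
L_max = V_max·A/(2·ρI) = (3.3)(7.470e-05)/(2×2.56×10^-8×270) = 17.8 m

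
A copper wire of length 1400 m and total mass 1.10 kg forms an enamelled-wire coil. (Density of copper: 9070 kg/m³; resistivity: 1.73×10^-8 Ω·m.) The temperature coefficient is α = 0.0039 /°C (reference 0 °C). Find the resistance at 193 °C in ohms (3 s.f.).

A = m/(density·L) = 1.1/(9070×1400) = 8.6628e-08 m²
R = ρL/A = (1.73×10^-8)(1400)/(8.6628e-08) = 279.6 Ω
R(193 °C) = 279.6 × (1 + 0.0039×193) = 490 Ω

490 Ω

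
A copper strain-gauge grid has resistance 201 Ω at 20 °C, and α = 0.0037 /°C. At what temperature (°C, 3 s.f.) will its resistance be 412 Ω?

R = R₀(1 + α(T − T₀)) ⇒ T = T₀ + (R/R₀ − 1)/α
T = 20 + (412/201 − 1)/0.0037 = 20 + (1.05)/0.0037 = 304 °C

304 °C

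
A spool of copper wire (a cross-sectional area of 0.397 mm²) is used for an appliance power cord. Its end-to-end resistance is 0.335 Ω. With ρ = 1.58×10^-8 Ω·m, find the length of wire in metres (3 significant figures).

A = 0.397 mm² = 3.970e-07 m²
L = RA/ρ = (0.335)(3.970e-07)/(1.58×10^-8) = 8.42 m

8.42 m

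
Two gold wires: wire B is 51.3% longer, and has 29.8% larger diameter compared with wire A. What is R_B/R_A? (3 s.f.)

R ∝ L/d², so R_B/R_A = (1 + 51.3/100) × (1 + 29.8/100)⁻²
= 1.513 × 0.5935 = 0.898

0.898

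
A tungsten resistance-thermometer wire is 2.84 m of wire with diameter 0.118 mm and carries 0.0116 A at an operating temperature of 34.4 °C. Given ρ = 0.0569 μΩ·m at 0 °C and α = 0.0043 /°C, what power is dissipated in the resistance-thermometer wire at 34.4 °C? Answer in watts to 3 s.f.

ρ = 0.0569 μΩ·m = 5.69×10^-8 Ω·m
A = π(d/2)² = π(5.9000e-05 m)² = 1.094e-08 m²
R₍0₎ = ρL/A = (5.69×10^-8)(2.84)/(1.094e-08) = 14.78 Ω
R₍34.4₎ = R₍0₎(1 + αΔT) = 14.78 × (1 + 0.0043×34.4) = 16.96 Ω
P = I²R = (0.0116)² × 16.96 = 0.00228 W

0.00228 W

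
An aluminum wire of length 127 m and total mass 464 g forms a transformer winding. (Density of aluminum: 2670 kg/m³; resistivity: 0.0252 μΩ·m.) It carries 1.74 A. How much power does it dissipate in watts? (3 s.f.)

7.08 W

ρ = 0.0252 μΩ·m = 2.52×10^-8 Ω·m
A = m/(density·L) = 0.464/(2670×127) = 1.3684e-06 m²
R = ρL/A = (2.52×10^-8)(127)/(1.3684e-06) = 2.339 Ω
P = I²R = (1.74)² × 2.339 = 7.08 W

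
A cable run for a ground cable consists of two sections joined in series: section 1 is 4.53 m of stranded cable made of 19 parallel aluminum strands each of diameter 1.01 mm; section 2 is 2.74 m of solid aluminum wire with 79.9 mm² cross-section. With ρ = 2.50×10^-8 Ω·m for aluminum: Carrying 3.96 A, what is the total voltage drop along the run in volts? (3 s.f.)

Section 1: A_strand = π(5.0500e-04)² = 8.012e-07 m²; R₁ = ρL/(N·A_s) = (2.50×10^-8)(4.53)/(19×8.012e-07) = 0.00744 Ω
Section 2: A = 79.9 mm² = 7.990e-05 m²
R₂ = (2.50×10^-8)(2.74)/(7.990e-05) = 8.573×10^-4 Ω
R = R₁ + R₂ = 0.008297 Ω
V = IR = 3.96 × 0.008297 = 0.0329 V

0.0329 V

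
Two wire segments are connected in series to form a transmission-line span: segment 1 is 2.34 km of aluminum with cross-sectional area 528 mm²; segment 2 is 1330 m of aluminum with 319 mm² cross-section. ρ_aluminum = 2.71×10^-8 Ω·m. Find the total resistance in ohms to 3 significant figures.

Segment 1: A = 528 mm² = 5.280e-04 m²
R₁ = ρL/A = (2.71×10^-8)(2340)/(5.280e-04) = 0.1201 Ω
Segment 2: A = 319 mm² = 3.190e-04 m²
R₂ = (2.71×10^-8)(1330)/(3.190e-04) = 0.113 Ω
R = R₁ + R₂ = 0.233 Ω

0.233 Ω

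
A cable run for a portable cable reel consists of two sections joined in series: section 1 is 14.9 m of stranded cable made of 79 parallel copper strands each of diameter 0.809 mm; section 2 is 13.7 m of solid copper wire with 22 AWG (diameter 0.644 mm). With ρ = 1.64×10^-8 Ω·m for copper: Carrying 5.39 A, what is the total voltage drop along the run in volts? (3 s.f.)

Section 1: A_strand = π(4.0450e-04)² = 5.140e-07 m²; R₁ = ρL/(N·A_s) = (1.64×10^-8)(14.9)/(79×5.140e-07) = 0.006018 Ω
Section 2: A = π(0.644/2 mm)² = π(3.2200e-04 m)² = 3.257e-07 m²
R₂ = (1.64×10^-8)(13.7)/(3.257e-07) = 0.6898 Ω
R = R₁ + R₂ = 0.6958 Ω
V = IR = 5.39 × 0.6958 = 3.75 V

3.75 V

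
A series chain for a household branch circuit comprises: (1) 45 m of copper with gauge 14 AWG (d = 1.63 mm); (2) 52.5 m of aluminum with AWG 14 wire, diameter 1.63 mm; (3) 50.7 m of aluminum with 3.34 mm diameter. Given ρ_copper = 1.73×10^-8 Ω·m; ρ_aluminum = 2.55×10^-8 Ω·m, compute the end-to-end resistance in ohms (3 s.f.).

1.16 Ω

Seg 1: A = π(1.63/2 mm)² = π(8.1500e-04 m)² = 2.087e-06 m²
R_1 = (1.73×10^-8)(45)/(2.087e-06) = 0.3731 Ω
Seg 2: A = π(1.63/2 mm)² = π(8.1500e-04 m)² = 2.087e-06 m²
R_2 = (2.55×10^-8)(52.5)/(2.087e-06) = 0.6416 Ω
Seg 3: A = π(d/2)² = π(1.6700e-03 m)² = 8.762e-06 m²
R_3 = (2.55×10^-8)(50.7)/(8.762e-06) = 0.1476 Ω
R_total = R_1 + R_2 + R_3 = 1.16 Ω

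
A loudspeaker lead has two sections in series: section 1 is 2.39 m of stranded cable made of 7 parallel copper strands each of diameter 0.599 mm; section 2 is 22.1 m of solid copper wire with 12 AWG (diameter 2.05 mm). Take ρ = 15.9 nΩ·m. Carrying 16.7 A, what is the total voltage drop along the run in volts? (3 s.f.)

2.10 V

ρ = 15.9 nΩ·m = 1.59×10^-8 Ω·m
Section 1: A_strand = π(2.9950e-04)² = 2.818e-07 m²; R₁ = ρL/(N·A_s) = (1.59×10^-8)(2.39)/(7×2.818e-07) = 0.01926 Ω
Section 2: A = π(2.05/2 mm)² = π(1.0250e-03 m)² = 3.301e-06 m²
R₂ = (1.59×10^-8)(22.1)/(3.301e-06) = 0.1065 Ω
R = R₁ + R₂ = 0.1257 Ω
V = IR = 16.7 × 0.1257 = 2.10 V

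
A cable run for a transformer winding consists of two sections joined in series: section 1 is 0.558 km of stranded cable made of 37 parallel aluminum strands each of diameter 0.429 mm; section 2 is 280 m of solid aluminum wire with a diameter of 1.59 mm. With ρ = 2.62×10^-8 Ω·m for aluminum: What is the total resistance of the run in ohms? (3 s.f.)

Section 1: A_strand = π(2.1450e-04)² = 1.445e-07 m²; R₁ = ρL/(N·A_s) = (2.62×10^-8)(558)/(37×1.445e-07) = 2.734 Ω
Section 2: A = π(d/2)² = π(7.9500e-04 m)² = 1.986e-06 m²
R₂ = (2.62×10^-8)(280)/(1.986e-06) = 3.695 Ω
R = R₁ + R₂ = 6.43 Ω

6.43 Ω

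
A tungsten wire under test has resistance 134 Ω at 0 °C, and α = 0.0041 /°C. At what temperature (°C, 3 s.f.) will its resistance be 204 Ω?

R = R₀(1 + α(T − T₀)) ⇒ T = T₀ + (R/R₀ − 1)/α
T = 0 + (204/134 − 1)/0.0041 = 0 + (0.5224)/0.0041 = 127 °C

127 °C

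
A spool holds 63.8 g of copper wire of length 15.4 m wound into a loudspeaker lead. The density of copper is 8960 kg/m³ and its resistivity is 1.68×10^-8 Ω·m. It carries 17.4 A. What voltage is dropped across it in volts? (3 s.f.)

A = m/(density·L) = 0.0638/(8960×15.4) = 4.6237e-07 m²
R = ρL/A = (1.68×10^-8)(15.4)/(4.6237e-07) = 0.5595 Ω
V = IR = 17.4 × 0.5595 = 9.74 V

9.74 V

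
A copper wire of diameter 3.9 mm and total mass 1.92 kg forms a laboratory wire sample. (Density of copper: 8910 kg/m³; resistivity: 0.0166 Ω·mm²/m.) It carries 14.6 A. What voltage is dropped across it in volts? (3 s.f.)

0.366 V

ρ = 0.0166 Ω·mm²/m = 1.66×10^-8 Ω·m
A = π(d/2)² = π(1.9500e-03 m)² = 1.1946e-05 m²
L = m/(density·A) = 1.92/(8910×1.1946e-05) = 18.04 m
R = ρL/A = (1.66×10^-8)(18.04)/(1.1946e-05) = 0.02507 Ω
V = IR = 14.6 × 0.02507 = 0.366 V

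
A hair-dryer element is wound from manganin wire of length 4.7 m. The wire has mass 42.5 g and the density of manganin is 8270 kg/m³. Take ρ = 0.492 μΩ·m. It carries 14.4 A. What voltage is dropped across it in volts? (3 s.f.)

30.5 V

ρ = 0.492 μΩ·m = 4.92×10^-7 Ω·m
A = m/(density·L) = 0.0425/(8270×4.7) = 1.0934e-06 m²
R = ρL/A = (4.92×10^-7)(4.7)/(1.0934e-06) = 2.115 Ω
V = IR = 14.4 × 2.115 = 30.5 V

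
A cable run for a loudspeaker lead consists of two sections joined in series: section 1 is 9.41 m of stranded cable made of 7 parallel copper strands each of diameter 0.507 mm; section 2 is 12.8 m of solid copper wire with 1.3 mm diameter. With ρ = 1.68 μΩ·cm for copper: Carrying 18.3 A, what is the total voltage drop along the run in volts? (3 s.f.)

5.01 V

ρ = 1.68 μΩ·cm = 1.68×10^-8 Ω·m
Section 1: A_strand = π(2.5350e-04)² = 2.019e-07 m²; R₁ = ρL/(N·A_s) = (1.68×10^-8)(9.41)/(7×2.019e-07) = 0.1119 Ω
Section 2: A = π(d/2)² = π(6.5000e-04 m)² = 1.327e-06 m²
R₂ = (1.68×10^-8)(12.8)/(1.327e-06) = 0.162 Ω
R = R₁ + R₂ = 0.2739 Ω
V = IR = 18.3 × 0.2739 = 5.01 V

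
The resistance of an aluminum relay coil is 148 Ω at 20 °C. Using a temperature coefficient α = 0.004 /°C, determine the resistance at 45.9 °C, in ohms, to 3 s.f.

ΔT = 45.9 − 20 = 25.9 °C
R = R₀(1 + αΔT) = 148 × (1 + 0.004×25.9) = 148 × 1.104 = 163 Ω

163 Ω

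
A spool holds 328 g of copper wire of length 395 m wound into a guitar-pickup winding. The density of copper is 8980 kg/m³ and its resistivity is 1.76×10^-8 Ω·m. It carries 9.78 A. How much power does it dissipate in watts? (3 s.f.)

7190 W

A = m/(density·L) = 0.328/(8980×395) = 9.2470e-08 m²
R = ρL/A = (1.76×10^-8)(395)/(9.2470e-08) = 75.18 Ω
P = I²R = (9.78)² × 75.18 = 7190 W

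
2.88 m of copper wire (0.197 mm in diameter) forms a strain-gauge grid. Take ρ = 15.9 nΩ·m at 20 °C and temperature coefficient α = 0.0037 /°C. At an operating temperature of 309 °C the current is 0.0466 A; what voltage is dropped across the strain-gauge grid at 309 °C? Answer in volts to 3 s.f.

0.145 V

ρ = 15.9 nΩ·m = 1.59×10^-8 Ω·m
A = π(d/2)² = π(9.8500e-05 m)² = 3.048e-08 m²
R₍20₎ = ρL/A = (1.59×10^-8)(2.88)/(3.048e-08) = 1.502 Ω
R₍309₎ = R₍20₎(1 + αΔT) = 1.502 × (1 + 0.0037×289) = 3.109 Ω
V = IR = 0.0466 × 3.109 = 0.145 V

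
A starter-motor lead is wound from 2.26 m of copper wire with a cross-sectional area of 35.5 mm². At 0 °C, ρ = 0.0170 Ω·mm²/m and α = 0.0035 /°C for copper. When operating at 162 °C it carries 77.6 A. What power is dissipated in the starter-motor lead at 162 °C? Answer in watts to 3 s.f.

10.2 W

ρ = 0.0170 Ω·mm²/m = 1.70×10^-8 Ω·m
A = 35.5 mm² = 3.550e-05 m²
R₍0₎ = ρL/A = (1.70×10^-8)(2.26)/(3.550e-05) = 0.001082 Ω
R₍162₎ = R₍0₎(1 + αΔT) = 0.001082 × (1 + 0.0035×162) = 0.001696 Ω
P = I²R = (77.6)² × 0.001696 = 10.2 W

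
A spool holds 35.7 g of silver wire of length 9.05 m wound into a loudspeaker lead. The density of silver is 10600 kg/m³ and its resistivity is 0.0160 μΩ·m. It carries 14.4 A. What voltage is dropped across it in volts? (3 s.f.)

ρ = 0.0160 μΩ·m = 1.60×10^-8 Ω·m
A = m/(density·L) = 0.0357/(10600×9.05) = 3.7215e-07 m²
R = ρL/A = (1.60×10^-8)(9.05)/(3.7215e-07) = 0.3891 Ω
V = IR = 14.4 × 0.3891 = 5.60 V

5.60 V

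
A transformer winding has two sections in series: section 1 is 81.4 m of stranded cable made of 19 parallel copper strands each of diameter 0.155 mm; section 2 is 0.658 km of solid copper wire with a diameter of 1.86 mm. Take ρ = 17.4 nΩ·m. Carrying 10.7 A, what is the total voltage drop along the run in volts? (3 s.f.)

ρ = 17.4 nΩ·m = 1.74×10^-8 Ω·m
Section 1: A_strand = π(7.7500e-05)² = 1.887e-08 m²; R₁ = ρL/(N·A_s) = (1.74×10^-8)(81.4)/(19×1.887e-08) = 3.951 Ω
Section 2: A = π(d/2)² = π(9.3000e-04 m)² = 2.717e-06 m²
R₂ = (1.74×10^-8)(658)/(2.717e-06) = 4.214 Ω
R = R₁ + R₂ = 8.164 Ω
V = IR = 10.7 × 8.164 = 87.4 V

87.4 V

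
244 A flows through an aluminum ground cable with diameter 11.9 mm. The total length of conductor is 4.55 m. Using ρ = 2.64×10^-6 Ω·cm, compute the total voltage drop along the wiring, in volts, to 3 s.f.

ρ = 2.64×10^-6 Ω·cm = 2.64×10^-8 Ω·m
A = π(d/2)² = π(5.9500e-03 m)² = 1.112e-04 m²
R = ρL/A = (2.64×10^-8)(4.55)/(1.112e-04) = 0.00108 Ω
V = IR = 244 × 0.00108 = 0.264 V

0.264 V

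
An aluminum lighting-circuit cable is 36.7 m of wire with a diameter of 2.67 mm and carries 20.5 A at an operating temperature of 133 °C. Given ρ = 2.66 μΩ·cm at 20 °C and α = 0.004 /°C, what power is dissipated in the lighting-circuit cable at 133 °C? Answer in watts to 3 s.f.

ρ = 2.66 μΩ·cm = 2.66×10^-8 Ω·m
A = π(d/2)² = π(1.3350e-03 m)² = 5.599e-06 m²
R₍20₎ = ρL/A = (2.66×10^-8)(36.7)/(5.599e-06) = 0.1744 Ω
R₍133₎ = R₍20₎(1 + αΔT) = 0.1744 × (1 + 0.004×113) = 0.2532 Ω
P = I²R = (20.5)² × 0.2532 = 106 W

106 W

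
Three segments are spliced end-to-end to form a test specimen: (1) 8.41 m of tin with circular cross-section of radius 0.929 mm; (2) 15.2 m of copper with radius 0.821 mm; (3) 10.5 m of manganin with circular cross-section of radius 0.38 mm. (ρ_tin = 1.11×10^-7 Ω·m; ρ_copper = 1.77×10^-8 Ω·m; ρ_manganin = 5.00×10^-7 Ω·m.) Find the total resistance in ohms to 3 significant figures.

Seg 1: A = πr² = π(9.2900e-04 m)² = 2.711e-06 m²
R_1 = (1.11×10^-7)(8.41)/(2.711e-06) = 0.3443 Ω
Seg 2: A = πr² = π(8.2100e-04 m)² = 2.118e-06 m²
R_2 = (1.77×10^-8)(15.2)/(2.118e-06) = 0.1271 Ω
Seg 3: A = πr² = π(3.8000e-04 m)² = 4.536e-07 m²
R_3 = (5.00×10^-7)(10.5)/(4.536e-07) = 11.57 Ω
R_total = R_1 + R_2 + R_3 = 12.0 Ω

12.0 Ω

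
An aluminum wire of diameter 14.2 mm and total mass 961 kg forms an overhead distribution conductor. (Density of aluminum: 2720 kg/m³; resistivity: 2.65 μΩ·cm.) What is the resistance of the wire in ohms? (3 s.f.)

0.373 Ω

ρ = 2.65 μΩ·cm = 2.65×10^-8 Ω·m
A = π(d/2)² = π(7.1000e-03 m)² = 1.5837e-04 m²
L = m/(density·A) = 961/(2720×1.5837e-04) = 2231 m
R = ρL/A = (2.65×10^-8)(2231)/(1.5837e-04) = 0.373 Ω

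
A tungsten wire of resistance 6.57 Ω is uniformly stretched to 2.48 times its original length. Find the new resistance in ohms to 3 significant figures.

Volume constant ⇒ A' = A/k with k = 2.48. R' = ρ(kL)/(A/k) = k²R.
R' = 6.15 × 6.57 = 40.4 Ω

40.4 Ω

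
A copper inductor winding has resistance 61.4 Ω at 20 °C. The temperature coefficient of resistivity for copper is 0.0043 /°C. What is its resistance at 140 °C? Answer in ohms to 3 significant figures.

ΔT = 140 − 20 = 120 °C
R = R₀(1 + αΔT) = 61.4 × (1 + 0.0043×120) = 61.4 × 1.516 = 93.1 Ω

93.1 Ω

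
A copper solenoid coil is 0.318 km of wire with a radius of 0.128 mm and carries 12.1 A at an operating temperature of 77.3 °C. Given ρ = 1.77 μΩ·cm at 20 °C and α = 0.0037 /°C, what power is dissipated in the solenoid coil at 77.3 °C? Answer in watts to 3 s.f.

ρ = 1.77 μΩ·cm = 1.77×10^-8 Ω·m
A = πr² = π(1.2800e-04 m)² = 5.147e-08 m²
R₍20₎ = ρL/A = (1.77×10^-8)(318)/(5.147e-08) = 109.4 Ω
R₍77.3₎ = R₍20₎(1 + αΔT) = 109.4 × (1 + 0.0037×57.3) = 132.5 Ω
P = I²R = (12.1)² × 132.5 = 19400 W

19400 W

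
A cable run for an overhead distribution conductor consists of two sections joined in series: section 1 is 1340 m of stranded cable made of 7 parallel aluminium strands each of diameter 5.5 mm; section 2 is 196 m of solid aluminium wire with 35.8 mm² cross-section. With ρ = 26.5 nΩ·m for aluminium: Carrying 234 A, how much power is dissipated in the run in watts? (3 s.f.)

ρ = 26.5 nΩ·m = 2.65×10^-8 Ω·m
Section 1: A_strand = π(2.7500e-03)² = 2.376e-05 m²; R₁ = ρL/(N·A_s) = (2.65×10^-8)(1340)/(7×2.376e-05) = 0.2135 Ω
Section 2: A = 35.8 mm² = 3.580e-05 m²
R₂ = (2.65×10^-8)(196)/(3.580e-05) = 0.1451 Ω
R = R₁ + R₂ = 0.3586 Ω
P = I²R = (234)² × 0.3586 = 19600 W

19600 W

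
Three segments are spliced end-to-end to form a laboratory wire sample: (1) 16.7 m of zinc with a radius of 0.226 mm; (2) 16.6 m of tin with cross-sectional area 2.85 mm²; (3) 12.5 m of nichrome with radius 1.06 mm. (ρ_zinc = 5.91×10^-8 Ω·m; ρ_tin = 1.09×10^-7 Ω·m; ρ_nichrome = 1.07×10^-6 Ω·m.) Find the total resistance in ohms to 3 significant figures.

10.6 Ω

Seg 1: A = πr² = π(2.2600e-04 m)² = 1.605e-07 m²
R_1 = (5.91×10^-8)(16.7)/(1.605e-07) = 6.151 Ω
Seg 2: A = 2.85 mm² = 2.850e-06 m²
R_2 = (1.09×10^-7)(16.6)/(2.850e-06) = 0.6349 Ω
Seg 3: A = πr² = π(1.0600e-03 m)² = 3.530e-06 m²
R_3 = (1.07×10^-6)(12.5)/(3.530e-06) = 3.789 Ω
R_total = R_1 + R_2 + R_3 = 10.6 Ω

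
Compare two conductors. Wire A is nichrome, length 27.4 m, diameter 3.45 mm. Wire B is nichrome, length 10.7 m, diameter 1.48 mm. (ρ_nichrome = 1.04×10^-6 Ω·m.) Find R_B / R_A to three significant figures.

R ∝ ρL/d², so R_B/R_A = (L_B/L_A) × (d_A/d_B)²
= (10.7/27.4) × (3.45/1.48)² = 2.12

2.12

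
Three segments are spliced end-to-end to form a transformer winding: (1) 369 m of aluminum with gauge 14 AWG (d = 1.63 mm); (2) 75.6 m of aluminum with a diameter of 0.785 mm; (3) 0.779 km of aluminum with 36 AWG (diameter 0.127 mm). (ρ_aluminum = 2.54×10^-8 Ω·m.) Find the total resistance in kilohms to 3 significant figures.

1.57 kΩ

Seg 1: A = π(1.63/2 mm)² = π(8.1500e-04 m)² = 2.087e-06 m²
R_1 = (2.54×10^-8)(369)/(2.087e-06) = 4.492 Ω
Seg 2: A = π(d/2)² = π(3.9250e-04 m)² = 4.840e-07 m²
R_2 = (2.54×10^-8)(75.6)/(4.840e-07) = 3.968 Ω
Seg 3: A = π(0.127/2 mm)² = π(6.3500e-05 m)² = 1.267e-08 m²
R_3 = (2.54×10^-8)(779)/(1.267e-08) = 1562 Ω
R_total = R_1 + R_2 + R_3 = 1.57 kΩ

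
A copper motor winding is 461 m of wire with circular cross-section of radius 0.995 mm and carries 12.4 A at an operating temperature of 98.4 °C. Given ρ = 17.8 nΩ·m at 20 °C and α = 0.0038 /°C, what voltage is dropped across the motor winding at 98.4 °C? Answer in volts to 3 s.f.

42.5 V

ρ = 17.8 nΩ·m = 1.78×10^-8 Ω·m
A = πr² = π(9.9500e-04 m)² = 3.110e-06 m²
R₍20₎ = ρL/A = (1.78×10^-8)(461)/(3.110e-06) = 2.638 Ω
R₍98.4₎ = R₍20₎(1 + αΔT) = 2.638 × (1 + 0.0038×78.4) = 3.424 Ω
V = IR = 12.4 × 3.424 = 42.5 V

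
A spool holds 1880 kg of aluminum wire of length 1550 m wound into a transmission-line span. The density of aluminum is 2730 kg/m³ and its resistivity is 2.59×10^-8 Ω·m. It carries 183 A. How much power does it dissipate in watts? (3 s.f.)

3030 W

A = m/(density·L) = 1880/(2730×1550) = 4.4429e-04 m²
R = ρL/A = (2.59×10^-8)(1550)/(4.4429e-04) = 0.09036 Ω
P = I²R = (183)² × 0.09036 = 3030 W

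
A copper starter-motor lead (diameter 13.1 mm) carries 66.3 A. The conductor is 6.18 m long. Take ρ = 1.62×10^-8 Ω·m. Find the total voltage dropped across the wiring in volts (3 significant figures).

A = π(d/2)² = π(6.5500e-03 m)² = 1.348e-04 m²
R = ρL/A = (1.62×10^-8)(6.18)/(1.348e-04) = 7.428×10^-4 Ω
V = IR = 66.3 × 7.428×10^-4 = 0.0492 V

0.0492 V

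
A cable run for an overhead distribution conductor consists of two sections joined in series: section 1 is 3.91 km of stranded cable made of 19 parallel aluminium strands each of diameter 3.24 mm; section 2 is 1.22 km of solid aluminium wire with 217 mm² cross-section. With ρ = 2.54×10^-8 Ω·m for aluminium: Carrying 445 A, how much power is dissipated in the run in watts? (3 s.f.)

Section 1: A_strand = π(1.6200e-03)² = 8.245e-06 m²; R₁ = ρL/(N·A_s) = (2.54×10^-8)(3910)/(19×8.245e-06) = 0.634 Ω
Section 2: A = 217 mm² = 2.170e-04 m²
R₂ = (2.54×10^-8)(1220)/(2.170e-04) = 0.1428 Ω
R = R₁ + R₂ = 0.7768 Ω
P = I²R = (445)² × 0.7768 = 1.54×10^5 W

1.54×10^5 W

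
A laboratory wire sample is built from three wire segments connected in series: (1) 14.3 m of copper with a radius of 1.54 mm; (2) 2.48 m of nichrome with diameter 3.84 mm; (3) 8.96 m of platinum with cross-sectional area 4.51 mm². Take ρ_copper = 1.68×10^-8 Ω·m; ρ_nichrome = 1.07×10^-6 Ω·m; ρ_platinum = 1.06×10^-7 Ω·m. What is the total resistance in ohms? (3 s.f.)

Seg 1: A = πr² = π(1.5400e-03 m)² = 7.451e-06 m²
R_1 = (1.68×10^-8)(14.3)/(7.451e-06) = 0.03224 Ω
Seg 2: A = π(d/2)² = π(1.9200e-03 m)² = 1.158e-05 m²
R_2 = (1.07×10^-6)(2.48)/(1.158e-05) = 0.2291 Ω
Seg 3: A = 4.51 mm² = 4.510e-06 m²
R_3 = (1.06×10^-7)(8.96)/(4.510e-06) = 0.2106 Ω
R_total = R_1 + R_2 + R_3 = 0.472 Ω

0.472 Ω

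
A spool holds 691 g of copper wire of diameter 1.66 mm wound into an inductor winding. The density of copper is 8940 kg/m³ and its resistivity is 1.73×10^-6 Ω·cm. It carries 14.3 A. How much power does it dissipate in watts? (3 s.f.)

58.4 W

ρ = 1.73×10^-6 Ω·cm = 1.73×10^-8 Ω·m
A = π(d/2)² = π(8.3000e-04 m)² = 2.1642e-06 m²
L = m/(density·A) = 0.691/(8940×2.1642e-06) = 35.71 m
R = ρL/A = (1.73×10^-8)(35.71)/(2.1642e-06) = 0.2855 Ω
P = I²R = (14.3)² × 0.2855 = 58.4 W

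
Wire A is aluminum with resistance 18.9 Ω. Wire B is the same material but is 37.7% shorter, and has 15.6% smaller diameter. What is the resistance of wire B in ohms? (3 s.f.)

R ∝ L/d², so R_B/R_A = (1 − 37.7/100) × (1 − 15.6/100)⁻²
= 0.623 × 1.404 = 0.8746
R_B = 0.8746 × 18.9 = 16.5 Ω

16.5 Ω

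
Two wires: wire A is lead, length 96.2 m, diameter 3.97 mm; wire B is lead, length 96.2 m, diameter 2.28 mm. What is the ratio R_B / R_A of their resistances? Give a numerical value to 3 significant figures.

3.03

R ∝ ρL/d², so R_B/R_A = (d_A/d_B)²
= (3.97/2.28)² = 3.03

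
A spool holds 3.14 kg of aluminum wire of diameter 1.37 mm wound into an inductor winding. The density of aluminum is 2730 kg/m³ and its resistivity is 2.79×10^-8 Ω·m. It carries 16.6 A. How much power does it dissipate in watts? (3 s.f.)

A = π(d/2)² = π(6.8500e-04 m)² = 1.4741e-06 m²
L = m/(density·A) = 3.14/(2730×1.4741e-06) = 780.3 m
R = ρL/A = (2.79×10^-8)(780.3)/(1.4741e-06) = 14.77 Ω
P = I²R = (16.6)² × 14.77 = 4070 W

4070 W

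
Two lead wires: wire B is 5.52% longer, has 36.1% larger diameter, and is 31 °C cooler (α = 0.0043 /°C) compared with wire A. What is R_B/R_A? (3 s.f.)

0.494

R ∝ ρL/d² with ρ ∝ (1+αΔT), so R_B/R_A = (1 + 5.52/100) × (1 + 36.1/100)⁻² × (1 − 0.0043×31)
= 1.055 × 0.5399 × 0.8667 = 0.494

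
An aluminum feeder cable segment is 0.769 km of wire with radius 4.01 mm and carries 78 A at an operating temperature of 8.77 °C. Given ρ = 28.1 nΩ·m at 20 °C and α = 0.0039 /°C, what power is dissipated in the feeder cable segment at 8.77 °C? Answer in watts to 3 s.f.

2490 W

ρ = 28.1 nΩ·m = 2.81×10^-8 Ω·m
A = πr² = π(4.0100e-03 m)² = 5.052e-05 m²
R₍20₎ = ρL/A = (2.81×10^-8)(769)/(5.052e-05) = 0.4278 Ω
R₍8.77₎ = R₍20₎(1 + αΔT) = 0.4278 × (1 + 0.0039×-11.2) = 0.409 Ω
P = I²R = (78)² × 0.409 = 2490 W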